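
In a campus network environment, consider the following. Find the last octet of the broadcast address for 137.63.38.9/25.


Given: IP = 137.63.38.9, prefix = /25
Host bits = 32 - 25 = 7
Network last octet = 9 AND mask = 0
Host part size = 2^7 - 1 = 127
Broadcast last octet = 0 OR 127 = 127

127


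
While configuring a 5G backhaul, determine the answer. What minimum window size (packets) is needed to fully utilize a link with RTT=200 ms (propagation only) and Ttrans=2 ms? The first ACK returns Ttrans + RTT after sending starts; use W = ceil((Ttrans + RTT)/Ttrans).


Given: Ttrans = 2 ms, RTT = 200 ms (= 2 * Tprop, Tprop = 100 ms)
Time until first ACK returns = Ttrans + RTT = 2 + 200 = 202 ms
Need W * Ttrans >= Ttrans + RTT  ->  W >= (Ttrans + RTT) / Ttrans
(Ttrans + RTT) / Ttrans = 202 / 2 = 101
W_min = ceil(101) = 101

101


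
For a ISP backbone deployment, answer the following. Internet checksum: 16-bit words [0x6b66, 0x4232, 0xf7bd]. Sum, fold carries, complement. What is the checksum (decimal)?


Given words: [0x6b66, 0x4232, 0xf7bd]
Step 1: Sum all words
Raw sum = 27494 + 16946 + 63421 = 107861
Step 2: Fold carry: (42325 + 1) = 42326
One's complement = ~42326 & 0xFFFF = 23209

23209


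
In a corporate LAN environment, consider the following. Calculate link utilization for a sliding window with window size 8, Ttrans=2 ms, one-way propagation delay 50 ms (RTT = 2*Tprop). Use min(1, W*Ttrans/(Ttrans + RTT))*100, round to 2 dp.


Given: W = 8, Ttrans = 2 ms, RTT = 100 ms (= 2 * Tprop, Tprop = 50 ms)
Cycle time = Ttrans + RTT = 2 + 100 = 102 ms (first packet sent until its ACK returns)
W * Ttrans = 8 * 2 = 16 ms of sending per cycle
W * Ttrans / (Ttrans + RTT) = 16 / 102 = 0.156863
U = min(1, 0.156863) = 0.156863
U% = 15.69%

15.69


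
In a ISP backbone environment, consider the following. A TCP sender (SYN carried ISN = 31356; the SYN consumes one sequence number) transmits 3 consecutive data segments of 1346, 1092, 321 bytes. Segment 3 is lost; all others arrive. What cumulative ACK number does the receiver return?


SYN uses sequence number 31356; first data byte = ISN + 1 = 31357.
Segment 1: SEQ = 31357, len = 1346 B, covers [31357, 32702]
Segment 2: SEQ = 32703, len = 1092 B, covers [32703, 33794]
Segment 3: SEQ = 33795, len = 321 B, covers [33795, 34115] [LOST]
In-order data received: bytes [31357, 33794] (segments 1..2).
Segment 3 missing -> gap begins at byte 33795.
Cumulative ACK = next expected in-order byte = 31357 + 1346 + 1092 = 33795

33795


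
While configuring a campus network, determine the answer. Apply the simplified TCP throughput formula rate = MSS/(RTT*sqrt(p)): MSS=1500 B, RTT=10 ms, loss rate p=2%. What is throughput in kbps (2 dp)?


Given: MSS = 1500 bytes, RTT = 10 ms, loss = 2%
RTT in seconds = 10 / 1000 = 0.01
Loss rate = 2% = 0.02
sqrt(loss) = sqrt(0.02) = 0.141421356237
Throughput (bytes/s) = 1500 / (0.01 * 0.141421356237) = 1060660.1718
Throughput (kbps) = 1060660.1718 * 8 / 1000 = 8485.281374 -> 8485.28 kbps (2 dp)

8485.28


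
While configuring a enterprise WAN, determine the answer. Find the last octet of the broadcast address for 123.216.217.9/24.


Given: IP = 123.216.217.9, prefix = /24
Host bits = 32 - 24 = 8
Network last octet = 9 AND mask = 0
Host part size = 2^8 - 1 = 255
Broadcast last octet = 0 OR 255 = 255

255


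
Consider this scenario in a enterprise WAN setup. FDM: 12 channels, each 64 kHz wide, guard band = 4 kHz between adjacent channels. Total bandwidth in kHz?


Given: 12 channels, 64 kHz each, guard = 4 kHz
Channel bandwidth = 12 * 64 = 768 kHz
Guard bands = 11 gaps * 4 kHz = 44 kHz
Total = 768 + 44 = 812 kHz

812


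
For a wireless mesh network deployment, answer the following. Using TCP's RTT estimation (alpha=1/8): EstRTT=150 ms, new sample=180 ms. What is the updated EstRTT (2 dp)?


Given: EstRTT = 150 ms, SampleRTT = 180 ms, alpha = 1/8
New EstRTT = (1 - alpha) * EstRTT + alpha * SampleRTT
(7/8) * 150 = 131.25
(1/8) * 180 = 22.5
New EstRTT = 131.25 + 22.5 = 153.75 ms -> 153.75 ms (2 dp)

153.75


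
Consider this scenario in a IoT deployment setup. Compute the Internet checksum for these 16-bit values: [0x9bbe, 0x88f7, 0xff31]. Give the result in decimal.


Given words: [0x9bbe, 0x88f7, 0xff31]
Step 1: Sum all words
Raw sum = 39870 + 35063 + 65329 = 140262
Step 2: Fold carry: (9190 + 2) = 9192
One's complement = ~9192 & 0xFFFF = 56343

56343


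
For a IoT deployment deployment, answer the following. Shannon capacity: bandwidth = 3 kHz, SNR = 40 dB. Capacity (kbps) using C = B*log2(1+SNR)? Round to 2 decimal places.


Given: B = 3 kHz, SNR = 40 dB
SNR linear = 10^(40/10) = 10000
1 + SNR = 10001
log2(10001) = 13.2878566418
C = 3 * 1000 * 13.2878566418 = 39863.5699 bps
C = 39.863570 kbps -> 39.86 kbps (2 dp)

39.86


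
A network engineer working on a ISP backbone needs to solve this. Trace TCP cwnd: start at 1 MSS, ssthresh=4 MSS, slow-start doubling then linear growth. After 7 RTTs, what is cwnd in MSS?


RTT 0: cwnd = 1 MSS (initial)
RTT 1: cwnd = 2 MSS (slow start, doubled)
RTT 2: cwnd = 4 MSS (slow start, doubled)
RTT 3: cwnd = 5 MSS (congestion avoidance, +1)
RTT 4: cwnd = 6 MSS (congestion avoidance, +1)
RTT 5: cwnd = 7 MSS (congestion avoidance, +1)
RTT 6: cwnd = 8 MSS (congestion avoidance, +1)
RTT 7: cwnd = 9 MSS (congestion avoidance, +1)

9


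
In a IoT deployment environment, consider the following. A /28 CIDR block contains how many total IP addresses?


Given: CIDR prefix /28
Host bits = 32 - 28 = 4
Total addresses = 2^4 = 16

16


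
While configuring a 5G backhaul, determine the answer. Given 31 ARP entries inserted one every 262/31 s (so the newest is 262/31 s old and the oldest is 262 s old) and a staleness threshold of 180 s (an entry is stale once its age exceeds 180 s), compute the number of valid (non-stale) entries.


Ages are k * 262/31 s for k = 1..31 (spacing = 8.4516 s).
Entry k is valid iff k * 262/31 <= 180 iff k <= 31 * 180 / 262 = 21.2977
n_valid = floor(21.2977) = 21
(n_stale = 31 - 21 = 10)

21


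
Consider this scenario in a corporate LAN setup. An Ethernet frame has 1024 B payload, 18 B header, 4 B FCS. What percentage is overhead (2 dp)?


Given: payload = 1024 B, header = 18 B, trailer = 4 B
Overhead bytes = header + trailer = 18 + 4 = 22
Total frame = payload + overhead = 1024 + 22 = 1046
Overhead % = 22 / 1046 * 100 = 2.1033% -> 2.10% (2 dp)

2.10


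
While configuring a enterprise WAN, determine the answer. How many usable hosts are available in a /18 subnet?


Given: subnet mask /18
Host bits = 32 - 18 = 14
Total addresses = 2^14 = 16384
Usable hosts = 16384 - 2 (network + broadcast) = 16382

16382


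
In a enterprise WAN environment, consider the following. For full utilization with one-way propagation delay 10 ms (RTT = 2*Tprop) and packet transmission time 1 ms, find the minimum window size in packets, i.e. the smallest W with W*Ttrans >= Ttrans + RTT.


Given: Ttrans = 1 ms, RTT = 20 ms (= 2 * Tprop, Tprop = 10 ms)
Time until first ACK returns = Ttrans + RTT = 1 + 20 = 21 ms
Need W * Ttrans >= Ttrans + RTT  ->  W >= (Ttrans + RTT) / Ttrans
(Ttrans + RTT) / Ttrans = 21 / 1 = 21
W_min = ceil(21) = 21

21


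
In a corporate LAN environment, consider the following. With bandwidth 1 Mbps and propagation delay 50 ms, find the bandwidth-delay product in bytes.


Given: bandwidth = 1 Mbps, delay = 50 ms
BDP in bits = 1 * 10^6 * 50 / 1000
BDP in bits = 50000
BDP in bytes = 50000 / 8 = 6250

6250


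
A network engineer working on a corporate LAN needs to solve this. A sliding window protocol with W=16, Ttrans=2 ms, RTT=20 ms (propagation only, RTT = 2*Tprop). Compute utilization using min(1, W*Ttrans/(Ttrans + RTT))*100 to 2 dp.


Given: W = 16, Ttrans = 2 ms, RTT = 20 ms (= 2 * Tprop, Tprop = 10 ms)
Cycle time = Ttrans + RTT = 2 + 20 = 22 ms (first packet sent until its ACK returns)
W * Ttrans = 16 * 2 = 32 ms of sending per cycle
W * Ttrans / (Ttrans + RTT) = 32 / 22 = 1.454545
U = min(1, 1.454545) = 1.000000
U% = 100.00%

100.00


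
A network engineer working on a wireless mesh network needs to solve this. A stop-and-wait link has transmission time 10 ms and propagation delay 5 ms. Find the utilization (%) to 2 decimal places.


Given: Ttrans = 10 ms, Tprop = 5 ms
RTT = 2 * Tprop = 2 * 5 = 10 ms
U = Ttrans / (Ttrans + RTT)
U = 10 / (10 + 10)
U = 10 / 20 = 0.5
U% = 50.00%

50.00


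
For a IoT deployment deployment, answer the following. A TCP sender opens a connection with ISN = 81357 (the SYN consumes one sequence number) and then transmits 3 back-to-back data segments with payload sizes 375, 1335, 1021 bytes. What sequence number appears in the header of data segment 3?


The SYN occupies sequence number ISN = 81357, so the first data byte is ISN + 1 = 81358.
SEQ of data segment i = (ISN + 1) + sum of payload sizes of segments 1..i-1.
Segment 1: SEQ = 81358, payload = 375 bytes
Segment 2: SEQ = 81733, payload = 1335 bytes
Segment 3: SEQ = 83068, payload = 1021 bytes
SEQ of segment 3 = 81358 + 375 + 1335 = 83068

83068


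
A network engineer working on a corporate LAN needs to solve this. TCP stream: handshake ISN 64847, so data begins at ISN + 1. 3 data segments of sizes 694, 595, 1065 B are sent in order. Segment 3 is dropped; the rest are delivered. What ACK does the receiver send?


SYN uses sequence number 64847; first data byte = ISN + 1 = 64848.
Segment 1: SEQ = 64848, len = 694 B, covers [64848, 65541]
Segment 2: SEQ = 65542, len = 595 B, covers [65542, 66136]
Segment 3: SEQ = 66137, len = 1065 B, covers [66137, 67201] [LOST]
In-order data received: bytes [64848, 66136] (segments 1..2).
Segment 3 missing -> gap begins at byte 66137.
Cumulative ACK = next expected in-order byte = 64848 + 694 + 595 = 66137

66137


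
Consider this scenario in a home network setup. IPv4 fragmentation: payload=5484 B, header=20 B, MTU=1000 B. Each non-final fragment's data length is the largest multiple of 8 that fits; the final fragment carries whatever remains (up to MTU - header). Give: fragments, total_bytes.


Max data per non-final fragment = floor((MTU - header)/8)*8 = floor((1000 - 20)/8)*8 = floor(980/8)*8 = 976 B
Final fragment needs no 8-byte alignment: it can carry up to MTU - header = 980 B
Non-final fragments needed = ceil((payload - 980) / 976) = ceil(4504/976) = ceil(4.6148) = 5
Number of fragments = 5 + 1 = 6
Fragment sizes (data): 5 * 976 B + 604 B (last, 604 <= 980 OK)
Total bytes sent = payload + n_frags * header = 5484 + 6*20 = 5484 + 120 = 5604 B

6, 5604


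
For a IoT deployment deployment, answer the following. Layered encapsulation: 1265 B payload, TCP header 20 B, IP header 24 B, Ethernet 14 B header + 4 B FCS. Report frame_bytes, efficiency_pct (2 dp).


TCP segment = 1265 + 20 = 1285 B
IP packet = 1285 + 24 = 1309 B
Ethernet frame = 1309 + 14 + 4 = 1327 B
Efficiency = app / frame = 1265 / 1327 = 0.953278 = 95.3278% -> 95.33% (2 dp)

1327, 95.33


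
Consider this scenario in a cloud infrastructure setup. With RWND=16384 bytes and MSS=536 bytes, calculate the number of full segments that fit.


Given: RWND = 16384 bytes, MSS = 536 bytes
Full segments = floor(RWND / MSS)
Full segments = floor(16384 / 536)
Full segments = floor(30.5672) = 30

30


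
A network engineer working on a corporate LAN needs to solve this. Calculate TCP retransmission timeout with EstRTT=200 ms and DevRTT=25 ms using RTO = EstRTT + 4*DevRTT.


Given: EstRTT = 200 ms, DevRTT = 25 ms
Timeout = EstRTT + 4 * DevRTT
4 * DevRTT = 4 * 25 = 100
Timeout = 200 + 100 = 300 ms

300


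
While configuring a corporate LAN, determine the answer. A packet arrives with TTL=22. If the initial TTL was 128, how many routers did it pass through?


Given: initial TTL = 128, received TTL = 22
Hops = initial TTL - received TTL
Hops = 128 - 22 = 106

106


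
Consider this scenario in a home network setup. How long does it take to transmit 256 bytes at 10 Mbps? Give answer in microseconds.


Given: packet = 256 bytes, bandwidth = 10 Mbps
Packet in bits = 256 * 8 = 2048 bits
Bandwidth = 10 * 10^6 = 10000000 bps
Time = 2048 / 10000000 seconds
Time in us = 2048 * 10^6 / 10000000 = 204.8

204.8


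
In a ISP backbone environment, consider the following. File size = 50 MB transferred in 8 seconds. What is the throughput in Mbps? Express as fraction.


Given: file = 50 MB, time = 8 s
File in Mb = 50 * 8 = 400 Mb
Throughput = 400 / 8 Mbps
Throughput = 50 Mbps

50


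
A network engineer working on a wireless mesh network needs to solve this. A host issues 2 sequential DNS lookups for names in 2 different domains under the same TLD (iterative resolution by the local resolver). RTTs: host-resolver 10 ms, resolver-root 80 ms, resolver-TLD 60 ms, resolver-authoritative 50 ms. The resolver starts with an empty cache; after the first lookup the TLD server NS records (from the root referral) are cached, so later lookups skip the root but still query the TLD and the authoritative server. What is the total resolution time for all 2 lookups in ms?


Lookup 1 (cold cache): local + root + TLD + auth = 10 + 80 + 60 + 50 = 200 ms
Lookups 2..2 (TLD NS cached -> skip root; new domain -> still ask TLD and auth): local + TLD + auth = 10 + 60 + 50 = 120 ms each
Remaining 1 lookups: 1 * 120 = 120 ms
Total = 200 + 120 = 320 ms

320


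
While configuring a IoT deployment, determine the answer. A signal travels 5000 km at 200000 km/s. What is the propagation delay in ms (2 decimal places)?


Given: distance = 5000 km, speed = 200000 km/s
Delay = distance / speed = 5000 / 200000 seconds
Delay in ms = 5000 * 1000 / 200000
Delay = 25.0000 ms
Rounded to 2 dp = 25.00 ms

25.00


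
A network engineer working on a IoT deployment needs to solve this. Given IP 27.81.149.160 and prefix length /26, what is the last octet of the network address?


Given: IP = 27.81.149.160, prefix = /26
Subnet mask = 255.255.255.192
Last octet of IP: 160
Last octet of mask: 192
Network last octet = 160 AND 192 = 128

128


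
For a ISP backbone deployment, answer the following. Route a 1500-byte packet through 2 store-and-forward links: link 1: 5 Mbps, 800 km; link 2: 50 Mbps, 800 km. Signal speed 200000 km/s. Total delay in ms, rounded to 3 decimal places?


Packet = 1500 bytes = 12000 bits. Store-and-forward: sum (t_trans + t_prop) per link.
Link 1: t_trans = 12000/(5*10^6) s = 2.4000 ms; t_prop = 800/200000 s = 4.0000 ms; subtotal = 6.4000 ms
Link 2: t_trans = 12000/(50*10^6) s = 0.2400 ms; t_prop = 800/200000 s = 4.0000 ms; subtotal = 4.2400 ms
End-to-end = 6.4000 + 4.2400 = 10.6400 ms -> 10.640 ms (3 dp)

10.640


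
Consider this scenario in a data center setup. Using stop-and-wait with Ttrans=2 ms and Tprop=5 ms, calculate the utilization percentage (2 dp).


Given: Ttrans = 2 ms, Tprop = 5 ms
RTT = 2 * Tprop = 2 * 5 = 10 ms
U = Ttrans / (Ttrans + RTT)
U = 2 / (2 + 10)
U = 2 / 12 = 0.166667
U% = 16.67%

16.67


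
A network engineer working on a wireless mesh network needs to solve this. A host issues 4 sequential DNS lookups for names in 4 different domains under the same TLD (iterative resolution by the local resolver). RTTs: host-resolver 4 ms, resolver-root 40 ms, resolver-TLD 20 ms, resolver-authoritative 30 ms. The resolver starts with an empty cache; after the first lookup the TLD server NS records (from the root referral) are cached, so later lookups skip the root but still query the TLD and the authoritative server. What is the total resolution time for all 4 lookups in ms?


Lookup 1 (cold cache): local + root + TLD + auth = 4 + 40 + 20 + 30 = 94 ms
Lookups 2..4 (TLD NS cached -> skip root; new domain -> still ask TLD and auth): local + TLD + auth = 4 + 20 + 30 = 54 ms each
Remaining 3 lookups: 3 * 54 = 162 ms
Total = 94 + 162 = 256 ms

256


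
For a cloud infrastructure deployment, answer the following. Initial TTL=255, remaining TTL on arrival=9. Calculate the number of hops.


Given: initial TTL = 255, received TTL = 9
Hops = initial TTL - received TTL
Hops = 255 - 9 = 246

246


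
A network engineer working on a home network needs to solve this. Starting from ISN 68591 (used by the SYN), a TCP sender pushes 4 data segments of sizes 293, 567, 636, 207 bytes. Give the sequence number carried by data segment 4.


The SYN occupies sequence number ISN = 68591, so the first data byte is ISN + 1 = 68592.
SEQ of data segment i = (ISN + 1) + sum of payload sizes of segments 1..i-1.
Segment 1: SEQ = 68592, payload = 293 bytes
Segment 2: SEQ = 68885, payload = 567 bytes
Segment 3: SEQ = 69452, payload = 636 bytes
Segment 4: SEQ = 70088, payload = 207 bytes
SEQ of segment 4 = 68592 + 293 + 567 + 636 = 70088

70088


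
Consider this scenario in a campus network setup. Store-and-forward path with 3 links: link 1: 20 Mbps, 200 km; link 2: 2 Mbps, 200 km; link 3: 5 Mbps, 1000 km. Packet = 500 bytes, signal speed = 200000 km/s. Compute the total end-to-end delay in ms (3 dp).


Packet = 500 bytes = 4000 bits. Store-and-forward: sum (t_trans + t_prop) per link.
Link 1: t_trans = 4000/(20*10^6) s = 0.2000 ms; t_prop = 200/200000 s = 1.0000 ms; subtotal = 1.2000 ms
Link 2: t_trans = 4000/(2*10^6) s = 2.0000 ms; t_prop = 200/200000 s = 1.0000 ms; subtotal = 3.0000 ms
Link 3: t_trans = 4000/(5*10^6) s = 0.8000 ms; t_prop = 1000/200000 s = 5.0000 ms; subtotal = 5.8000 ms
End-to-end = 1.2000 + 3.0000 + 5.8000 = 10.0000 ms -> 10.000 ms (3 dp)

10.000


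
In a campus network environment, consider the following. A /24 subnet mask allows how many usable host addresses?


Given: subnet mask /24
Host bits = 32 - 24 = 8
Total addresses = 2^8 = 256
Usable hosts = 256 - 2 (network + broadcast) = 254

254


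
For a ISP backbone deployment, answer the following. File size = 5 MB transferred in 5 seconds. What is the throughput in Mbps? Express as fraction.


Given: file = 5 MB, time = 5 s
File in Mb = 5 * 8 = 40 Mb
Throughput = 40 / 5 Mbps
Throughput = 8 Mbps

8


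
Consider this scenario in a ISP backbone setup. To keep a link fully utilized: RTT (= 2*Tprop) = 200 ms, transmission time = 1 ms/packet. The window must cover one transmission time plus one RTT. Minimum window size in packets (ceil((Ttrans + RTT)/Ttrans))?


Given: Ttrans = 1 ms, RTT = 200 ms (= 2 * Tprop, Tprop = 100 ms)
Time until first ACK returns = Ttrans + RTT = 1 + 200 = 201 ms
Need W * Ttrans >= Ttrans + RTT  ->  W >= (Ttrans + RTT) / Ttrans
(Ttrans + RTT) / Ttrans = 201 / 1 = 201
W_min = ceil(201) = 201

201


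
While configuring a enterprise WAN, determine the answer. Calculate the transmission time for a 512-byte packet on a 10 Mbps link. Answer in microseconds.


Given: packet = 512 bytes, bandwidth = 10 Mbps
Packet in bits = 512 * 8 = 4096 bits
Bandwidth = 10 * 10^6 = 10000000 bps
Time = 4096 / 10000000 seconds
Time in us = 4096 * 10^6 / 10000000 = 409.6

409.6


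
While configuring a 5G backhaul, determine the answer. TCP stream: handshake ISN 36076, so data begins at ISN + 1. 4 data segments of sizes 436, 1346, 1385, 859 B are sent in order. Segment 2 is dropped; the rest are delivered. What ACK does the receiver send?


SYN uses sequence number 36076; first data byte = ISN + 1 = 36077.
Segment 1: SEQ = 36077, len = 436 B, covers [36077, 36512]
Segment 2: SEQ = 36513, len = 1346 B, covers [36513, 37858] [LOST]
Segment 3: SEQ = 37859, len = 1385 B, covers [37859, 39243]
Segment 4: SEQ = 39244, len = 859 B, covers [39244, 40102]
In-order data received: bytes [36077, 36512] (segments 1..1).
Segment 2 missing -> gap begins at byte 36513; later segments buffered out of order.
Cumulative ACK = next expected in-order byte = 36077 + 436 = 36513

36513


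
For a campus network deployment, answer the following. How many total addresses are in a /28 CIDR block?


Given: CIDR prefix /28
Host bits = 32 - 28 = 4
Total addresses = 2^4 = 16

16


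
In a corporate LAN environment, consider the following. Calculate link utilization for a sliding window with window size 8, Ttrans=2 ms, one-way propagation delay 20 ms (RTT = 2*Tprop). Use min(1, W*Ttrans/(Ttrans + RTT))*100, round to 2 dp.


Given: W = 8, Ttrans = 2 ms, RTT = 40 ms (= 2 * Tprop, Tprop = 20 ms)
Cycle time = Ttrans + RTT = 2 + 40 = 42 ms (first packet sent until its ACK returns)
W * Ttrans = 8 * 2 = 16 ms of sending per cycle
W * Ttrans / (Ttrans + RTT) = 16 / 42 = 0.380952
U = min(1, 0.380952) = 0.380952
U% = 38.10%

38.10


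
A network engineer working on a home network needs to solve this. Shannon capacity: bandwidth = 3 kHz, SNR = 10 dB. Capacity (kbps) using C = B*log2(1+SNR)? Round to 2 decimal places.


Given: B = 3 kHz, SNR = 10 dB
SNR linear = 10^(10/10) = 10
1 + SNR = 11
log2(11) = 3.4594316186
C = 3 * 1000 * 3.4594316186 = 10378.2949 bps
C = 10.378295 kbps -> 10.38 kbps (2 dp)

10.38


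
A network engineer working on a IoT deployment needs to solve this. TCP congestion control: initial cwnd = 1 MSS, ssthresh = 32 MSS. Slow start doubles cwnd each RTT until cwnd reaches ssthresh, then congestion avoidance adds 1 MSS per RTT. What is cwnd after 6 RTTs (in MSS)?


RTT 0: cwnd = 1 MSS (initial)
RTT 1: cwnd = 2 MSS (slow start, doubled)
RTT 2: cwnd = 4 MSS (slow start, doubled)
RTT 3: cwnd = 8 MSS (slow start, doubled)
RTT 4: cwnd = 16 MSS (slow start, doubled)
RTT 5: cwnd = 32 MSS (slow start, doubled)
RTT 6: cwnd = 33 MSS (congestion avoidance, +1)

33


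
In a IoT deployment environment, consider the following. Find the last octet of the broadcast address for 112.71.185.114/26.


Given: IP = 112.71.185.114, prefix = /26
Host bits = 32 - 26 = 6
Network last octet = 114 AND mask = 64
Host part size = 2^6 - 1 = 63
Broadcast last octet = 64 OR 63 = 127

127


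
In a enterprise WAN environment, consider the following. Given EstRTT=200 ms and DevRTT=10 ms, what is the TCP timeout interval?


Given: EstRTT = 200 ms, DevRTT = 10 ms
Timeout = EstRTT + 4 * DevRTT
4 * DevRTT = 4 * 10 = 40
Timeout = 200 + 40 = 240 ms

240


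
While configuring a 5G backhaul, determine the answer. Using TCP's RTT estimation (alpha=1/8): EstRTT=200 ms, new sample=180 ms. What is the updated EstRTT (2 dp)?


Given: EstRTT = 200 ms, SampleRTT = 180 ms, alpha = 1/8
New EstRTT = (1 - alpha) * EstRTT + alpha * SampleRTT
(7/8) * 200 = 175
(1/8) * 180 = 22.5
New EstRTT = 175 + 22.5 = 197.5 ms -> 197.50 ms (2 dp)

197.50


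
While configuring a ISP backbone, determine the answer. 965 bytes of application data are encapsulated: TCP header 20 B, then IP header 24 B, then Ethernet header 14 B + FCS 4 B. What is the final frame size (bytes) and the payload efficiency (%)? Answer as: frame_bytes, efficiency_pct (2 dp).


TCP segment = 965 + 20 = 985 B
IP packet = 985 + 24 = 1009 B
Ethernet frame = 1009 + 14 + 4 = 1027 B
Efficiency = app / frame = 965 / 1027 = 0.939630 = 93.9630% -> 93.96% (2 dp)

1027, 93.96


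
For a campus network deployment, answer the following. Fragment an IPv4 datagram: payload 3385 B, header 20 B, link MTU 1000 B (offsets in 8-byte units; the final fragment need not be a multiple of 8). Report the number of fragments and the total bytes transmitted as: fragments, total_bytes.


Max data per non-final fragment = floor((MTU - header)/8)*8 = floor((1000 - 20)/8)*8 = floor(980/8)*8 = 976 B
Final fragment needs no 8-byte alignment: it can carry up to MTU - header = 980 B
Non-final fragments needed = ceil((payload - 980) / 976) = ceil(2405/976) = ceil(2.4641) = 3
Number of fragments = 3 + 1 = 4
Fragment sizes (data): 3 * 976 B + 457 B (last, 457 <= 980 OK)
Total bytes sent = payload + n_frags * header = 3385 + 4*20 = 3385 + 80 = 3465 B

4, 3465


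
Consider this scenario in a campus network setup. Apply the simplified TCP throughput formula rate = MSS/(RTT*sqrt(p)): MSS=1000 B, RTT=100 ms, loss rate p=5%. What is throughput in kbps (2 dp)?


Given: MSS = 1000 bytes, RTT = 100 ms, loss = 5%
RTT in seconds = 100 / 1000 = 0.1
Loss rate = 5% = 0.05
sqrt(loss) = sqrt(0.05) = 0.223606797750
Throughput (bytes/s) = 1000 / (0.1 * 0.223606797750) = 44721.3595
Throughput (kbps) = 44721.3595 * 8 / 1000 = 357.770876 -> 357.77 kbps (2 dp)

357.77


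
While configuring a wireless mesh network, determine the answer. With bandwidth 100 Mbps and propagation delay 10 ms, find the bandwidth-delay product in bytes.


Given: bandwidth = 100 Mbps, delay = 10 ms
BDP in bits = 100 * 10^6 * 10 / 1000
BDP in bits = 1000000
BDP in bytes = 1000000 / 8 = 125000

125000


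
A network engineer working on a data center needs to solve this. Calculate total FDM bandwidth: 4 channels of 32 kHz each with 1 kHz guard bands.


Given: 4 channels, 32 kHz each, guard = 1 kHz
Channel bandwidth = 4 * 32 = 128 kHz
Guard bands = 3 gaps * 1 kHz = 3 kHz
Total = 128 + 3 = 131 kHz

131


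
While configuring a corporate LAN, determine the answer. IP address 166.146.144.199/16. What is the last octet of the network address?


Given: IP = 166.146.144.199, prefix = /16
Subnet mask = 255.255.0.0
Last octet of IP: 199
Last octet of mask: 0
Network last octet = 199 AND 0 = 0

0


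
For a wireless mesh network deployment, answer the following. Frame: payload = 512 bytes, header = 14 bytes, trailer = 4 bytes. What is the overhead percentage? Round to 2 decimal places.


Given: payload = 512 B, header = 14 B, trailer = 4 B
Overhead bytes = header + trailer = 14 + 4 = 18
Total frame = payload + overhead = 512 + 18 = 530
Overhead % = 18 / 530 * 100 = 3.3962% -> 3.40% (2 dp)

3.40


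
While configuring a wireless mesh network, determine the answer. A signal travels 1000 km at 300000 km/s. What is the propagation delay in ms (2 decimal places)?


Given: distance = 1000 km, speed = 300000 km/s
Delay = distance / speed = 1000 / 300000 seconds
Delay in ms = 1000 * 1000 / 300000
Delay = 3.3333 ms
Rounded to 2 dp = 3.33 ms

3.33


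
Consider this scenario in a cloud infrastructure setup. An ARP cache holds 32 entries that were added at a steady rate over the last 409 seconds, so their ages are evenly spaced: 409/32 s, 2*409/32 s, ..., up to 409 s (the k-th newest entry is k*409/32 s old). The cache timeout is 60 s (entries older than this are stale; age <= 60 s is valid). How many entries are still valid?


Ages are k * 409/32 s for k = 1..32 (spacing = 12.7812 s).
Entry k is valid iff k * 409/32 <= 60 iff k <= 32 * 60 / 409 = 4.6944
n_valid = floor(4.6944) = 4
(n_stale = 32 - 4 = 28)

4


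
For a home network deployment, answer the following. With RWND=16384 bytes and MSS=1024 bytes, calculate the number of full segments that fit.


Given: RWND = 16384 bytes, MSS = 1024 bytes
Full segments = floor(RWND / MSS)
Full segments = floor(16384 / 1024)
Full segments = floor(16.0) = 16

16


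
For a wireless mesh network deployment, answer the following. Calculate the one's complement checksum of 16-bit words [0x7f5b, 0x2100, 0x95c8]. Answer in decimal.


Given words: [0x7f5b, 0x2100, 0x95c8]
Step 1: Sum all words
Raw sum = 32603 + 8448 + 38344 = 79395
Step 2: Fold carry: (13859 + 1) = 13860
One's complement = ~13860 & 0xFFFF = 51675

51675


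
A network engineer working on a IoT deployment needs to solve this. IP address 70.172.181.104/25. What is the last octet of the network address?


Given: IP = 70.172.181.104, prefix = /25
Subnet mask = 255.255.255.128
Last octet of IP: 104
Last octet of mask: 128
Network last octet = 104 AND 128 = 0

0


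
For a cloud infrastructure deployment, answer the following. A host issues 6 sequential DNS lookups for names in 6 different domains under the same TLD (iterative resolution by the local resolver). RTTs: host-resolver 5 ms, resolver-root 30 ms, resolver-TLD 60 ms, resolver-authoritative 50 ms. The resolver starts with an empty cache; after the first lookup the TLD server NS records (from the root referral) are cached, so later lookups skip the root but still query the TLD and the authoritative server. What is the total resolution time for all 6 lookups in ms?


Lookup 1 (cold cache): local + root + TLD + auth = 5 + 30 + 60 + 50 = 145 ms
Lookups 2..6 (TLD NS cached -> skip root; new domain -> still ask TLD and auth): local + TLD + auth = 5 + 60 + 50 = 115 ms each
Remaining 5 lookups: 5 * 115 = 575 ms
Total = 145 + 575 = 720 ms

720


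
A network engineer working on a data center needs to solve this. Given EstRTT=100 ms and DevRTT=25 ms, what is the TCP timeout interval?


Given: EstRTT = 100 ms, DevRTT = 25 ms
Timeout = EstRTT + 4 * DevRTT
4 * DevRTT = 4 * 25 = 100
Timeout = 100 + 100 = 200 ms

200


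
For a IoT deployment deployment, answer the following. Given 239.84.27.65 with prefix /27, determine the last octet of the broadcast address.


Given: IP = 239.84.27.65, prefix = /27
Host bits = 32 - 27 = 5
Network last octet = 65 AND mask = 64
Host part size = 2^5 - 1 = 31
Broadcast last octet = 64 OR 31 = 95

95


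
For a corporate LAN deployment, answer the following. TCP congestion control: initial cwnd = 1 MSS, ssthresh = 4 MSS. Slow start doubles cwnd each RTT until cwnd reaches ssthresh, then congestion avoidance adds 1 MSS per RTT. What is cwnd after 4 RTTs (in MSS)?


RTT 0: cwnd = 1 MSS (initial)
RTT 1: cwnd = 2 MSS (slow start, doubled)
RTT 2: cwnd = 4 MSS (slow start, doubled)
RTT 3: cwnd = 5 MSS (congestion avoidance, +1)
RTT 4: cwnd = 6 MSS (congestion avoidance, +1)

6


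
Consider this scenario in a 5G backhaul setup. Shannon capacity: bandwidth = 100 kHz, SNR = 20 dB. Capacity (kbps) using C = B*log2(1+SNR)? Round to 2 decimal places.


Given: B = 100 kHz, SNR = 20 dB
SNR linear = 10^(20/10) = 100
1 + SNR = 101
log2(101) = 6.6582114828
C = 100 * 1000 * 6.6582114828 = 665821.1483 bps
C = 665.821148 kbps -> 665.82 kbps (2 dp)

665.82


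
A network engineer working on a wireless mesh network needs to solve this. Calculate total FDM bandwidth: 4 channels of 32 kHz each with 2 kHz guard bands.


Given: 4 channels, 32 kHz each, guard = 2 kHz
Channel bandwidth = 4 * 32 = 128 kHz
Guard bands = 3 gaps * 2 kHz = 6 kHz
Total = 128 + 6 = 134 kHz

134


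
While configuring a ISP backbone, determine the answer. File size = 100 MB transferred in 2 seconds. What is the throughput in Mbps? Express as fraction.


Given: file = 100 MB, time = 2 s
File in Mb = 100 * 8 = 800 Mb
Throughput = 800 / 2 Mbps
Throughput = 400 Mbps

400


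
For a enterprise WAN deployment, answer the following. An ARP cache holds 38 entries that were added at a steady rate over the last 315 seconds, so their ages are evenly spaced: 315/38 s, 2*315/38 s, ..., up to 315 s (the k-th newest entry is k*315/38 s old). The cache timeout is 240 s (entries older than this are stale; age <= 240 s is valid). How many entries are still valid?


Ages are k * 315/38 s for k = 1..38 (spacing = 8.2895 s).
Entry k is valid iff k * 315/38 <= 240 iff k <= 38 * 240 / 315 = 28.9524
n_valid = floor(28.9524) = 28
(n_stale = 38 - 28 = 10)

28


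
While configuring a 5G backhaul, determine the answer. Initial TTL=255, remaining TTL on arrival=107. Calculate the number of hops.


Given: initial TTL = 255, received TTL = 107
Hops = initial TTL - received TTL
Hops = 255 - 107 = 148

148


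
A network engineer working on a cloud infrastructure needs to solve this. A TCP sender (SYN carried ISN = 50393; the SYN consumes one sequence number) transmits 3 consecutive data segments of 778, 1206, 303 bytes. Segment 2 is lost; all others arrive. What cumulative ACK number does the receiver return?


SYN uses sequence number 50393; first data byte = ISN + 1 = 50394.
Segment 1: SEQ = 50394, len = 778 B, covers [50394, 51171]
Segment 2: SEQ = 51172, len = 1206 B, covers [51172, 52377] [LOST]
Segment 3: SEQ = 52378, len = 303 B, covers [52378, 52680]
In-order data received: bytes [50394, 51171] (segments 1..1).
Segment 2 missing -> gap begins at byte 51172; later segments buffered out of order.
Cumulative ACK = next expected in-order byte = 50394 + 778 = 51172

51172


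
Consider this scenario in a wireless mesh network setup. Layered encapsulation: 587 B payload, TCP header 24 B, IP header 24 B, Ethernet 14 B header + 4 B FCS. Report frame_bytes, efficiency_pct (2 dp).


TCP segment = 587 + 24 = 611 B
IP packet = 611 + 24 = 635 B
Ethernet frame = 635 + 14 + 4 = 653 B
Efficiency = app / frame = 587 / 653 = 0.898928 = 89.8928% -> 89.89% (2 dp)

653, 89.89


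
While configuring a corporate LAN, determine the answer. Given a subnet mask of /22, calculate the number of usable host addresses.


Given: subnet mask /22
Host bits = 32 - 22 = 10
Total addresses = 2^10 = 1024
Usable hosts = 1024 - 2 (network + broadcast) = 1022

1022


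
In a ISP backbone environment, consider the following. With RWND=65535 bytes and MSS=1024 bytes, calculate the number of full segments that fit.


Given: RWND = 65535 bytes, MSS = 1024 bytes
Full segments = floor(RWND / MSS)
Full segments = floor(65535 / 1024)
Full segments = floor(63.999) = 63

63


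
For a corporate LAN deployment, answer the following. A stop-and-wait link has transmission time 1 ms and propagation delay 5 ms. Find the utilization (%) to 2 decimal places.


Given: Ttrans = 1 ms, Tprop = 5 ms
RTT = 2 * Tprop = 2 * 5 = 10 ms
U = Ttrans / (Ttrans + RTT)
U = 1 / (1 + 10)
U = 1 / 11 = 0.090909
U% = 9.09%

9.09


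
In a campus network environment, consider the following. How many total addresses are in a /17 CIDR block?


Given: CIDR prefix /17
Host bits = 32 - 17 = 15
Total addresses = 2^15 = 32768

32768


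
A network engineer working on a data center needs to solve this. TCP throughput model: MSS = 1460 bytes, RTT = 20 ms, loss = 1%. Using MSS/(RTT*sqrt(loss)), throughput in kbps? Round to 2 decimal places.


Given: MSS = 1460 bytes, RTT = 20 ms, loss = 1%
RTT in seconds = 20 / 1000 = 0.02
Loss rate = 1% = 0.01
sqrt(loss) = sqrt(0.01) = 0.1
Throughput (bytes/s) = 1460 / (0.02 * 0.1) = 730000.0000
Throughput (kbps) = 730000.0000 * 8 / 1000 = 5840.000000 -> 5840.00 kbps (2 dp)

5840.00


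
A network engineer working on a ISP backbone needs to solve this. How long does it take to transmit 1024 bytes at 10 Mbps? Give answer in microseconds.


Given: packet = 1024 bytes, bandwidth = 10 Mbps
Packet in bits = 1024 * 8 = 8192 bits
Bandwidth = 10 * 10^6 = 10000000 bps
Time = 8192 / 10000000 seconds
Time in us = 8192 * 10^6 / 10000000 = 819.2

819.2


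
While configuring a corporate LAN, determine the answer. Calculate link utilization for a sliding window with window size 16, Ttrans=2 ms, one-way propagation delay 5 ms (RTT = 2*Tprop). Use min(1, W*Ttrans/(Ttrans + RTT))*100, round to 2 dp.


Given: W = 16, Ttrans = 2 ms, RTT = 10 ms (= 2 * Tprop, Tprop = 5 ms)
Cycle time = Ttrans + RTT = 2 + 10 = 12 ms (first packet sent until its ACK returns)
W * Ttrans = 16 * 2 = 32 ms of sending per cycle
W * Ttrans / (Ttrans + RTT) = 32 / 12 = 2.666667
U = min(1, 2.666667) = 1.000000
U% = 100.00%

100.00


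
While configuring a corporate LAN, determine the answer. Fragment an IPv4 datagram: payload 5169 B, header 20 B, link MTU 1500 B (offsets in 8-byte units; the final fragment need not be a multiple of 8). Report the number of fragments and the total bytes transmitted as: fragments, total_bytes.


Max data per non-final fragment = floor((MTU - header)/8)*8 = floor((1500 - 20)/8)*8 = floor(1480/8)*8 = 1480 B
Final fragment needs no 8-byte alignment: it can carry up to MTU - header = 1480 B
Non-final fragments needed = ceil((payload - 1480) / 1480) = ceil(3689/1480) = ceil(2.4926) = 3
Number of fragments = 3 + 1 = 4
Fragment sizes (data): 3 * 1480 B + 729 B (last, 729 <= 1480 OK)
Total bytes sent = payload + n_frags * header = 5169 + 4*20 = 5169 + 80 = 5249 B

4, 5249


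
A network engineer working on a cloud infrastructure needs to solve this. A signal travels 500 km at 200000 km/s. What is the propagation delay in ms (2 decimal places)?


Given: distance = 500 km, speed = 200000 km/s
Delay = distance / speed = 500 / 200000 seconds
Delay in ms = 500 * 1000 / 200000
Delay = 2.5000 ms
Rounded to 2 dp = 2.50 ms

2.50


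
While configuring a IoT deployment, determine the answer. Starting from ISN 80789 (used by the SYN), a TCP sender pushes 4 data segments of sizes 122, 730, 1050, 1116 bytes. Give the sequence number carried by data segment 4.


The SYN occupies sequence number ISN = 80789, so the first data byte is ISN + 1 = 80790.
SEQ of data segment i = (ISN + 1) + sum of payload sizes of segments 1..i-1.
Segment 1: SEQ = 80790, payload = 122 bytes
Segment 2: SEQ = 80912, payload = 730 bytes
Segment 3: SEQ = 81642, payload = 1050 bytes
Segment 4: SEQ = 82692, payload = 1116 bytes
SEQ of segment 4 = 80790 + 122 + 730 + 1050 = 82692

82692


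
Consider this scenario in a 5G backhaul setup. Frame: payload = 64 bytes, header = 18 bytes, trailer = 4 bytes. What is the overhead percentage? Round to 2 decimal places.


Given: payload = 64 B, header = 18 B, trailer = 4 B
Overhead bytes = header + trailer = 18 + 4 = 22
Total frame = payload + overhead = 64 + 22 = 86
Overhead % = 22 / 86 * 100 = 25.5814% -> 25.58% (2 dp)

25.58


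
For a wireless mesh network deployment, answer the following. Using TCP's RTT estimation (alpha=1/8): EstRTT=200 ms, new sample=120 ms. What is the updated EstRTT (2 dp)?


Given: EstRTT = 200 ms, SampleRTT = 120 ms, alpha = 1/8
New EstRTT = (1 - alpha) * EstRTT + alpha * SampleRTT
(7/8) * 200 = 175
(1/8) * 120 = 15
New EstRTT = 175 + 15 = 190 ms -> 190.00 ms (2 dp)

190.00


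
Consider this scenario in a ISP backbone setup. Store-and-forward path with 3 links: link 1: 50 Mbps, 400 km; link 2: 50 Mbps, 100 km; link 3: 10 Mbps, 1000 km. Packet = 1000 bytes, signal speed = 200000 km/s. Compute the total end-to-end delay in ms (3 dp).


Packet = 1000 bytes = 8000 bits. Store-and-forward: sum (t_trans + t_prop) per link.
Link 1: t_trans = 8000/(50*10^6) s = 0.1600 ms; t_prop = 400/200000 s = 2.0000 ms; subtotal = 2.1600 ms
Link 2: t_trans = 8000/(50*10^6) s = 0.1600 ms; t_prop = 100/200000 s = 0.5000 ms; subtotal = 0.6600 ms
Link 3: t_trans = 8000/(10*10^6) s = 0.8000 ms; t_prop = 1000/200000 s = 5.0000 ms; subtotal = 5.8000 ms
End-to-end = 2.1600 + 0.6600 + 5.8000 = 8.6200 ms -> 8.620 ms (3 dp)

8.620


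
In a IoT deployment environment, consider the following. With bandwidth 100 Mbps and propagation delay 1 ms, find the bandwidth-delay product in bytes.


Given: bandwidth = 100 Mbps, delay = 1 ms
BDP in bits = 100 * 10^6 * 1 / 1000
BDP in bits = 100000
BDP in bytes = 100000 / 8 = 12500

12500


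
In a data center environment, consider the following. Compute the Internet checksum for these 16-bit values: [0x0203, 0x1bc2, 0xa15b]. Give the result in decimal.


Given words: [0x0203, 0x1bc2, 0xa15b]
Step 1: Sum all words
Raw sum = 515 + 7106 + 41307 = 48928
One's complement = ~48928 & 0xFFFF = 16607

16607


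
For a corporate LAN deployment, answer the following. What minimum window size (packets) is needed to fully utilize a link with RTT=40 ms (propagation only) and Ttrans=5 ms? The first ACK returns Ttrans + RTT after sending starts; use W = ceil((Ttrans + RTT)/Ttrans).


Given: Ttrans = 5 ms, RTT = 40 ms (= 2 * Tprop, Tprop = 20 ms)
Time until first ACK returns = Ttrans + RTT = 5 + 40 = 45 ms
Need W * Ttrans >= Ttrans + RTT  ->  W >= (Ttrans + RTT) / Ttrans
(Ttrans + RTT) / Ttrans = 45 / 5 = 9
W_min = ceil(9) = 9

9


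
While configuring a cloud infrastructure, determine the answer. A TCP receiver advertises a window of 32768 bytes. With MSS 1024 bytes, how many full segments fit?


Given: RWND = 32768 bytes, MSS = 1024 bytes
Full segments = floor(RWND / MSS)
Full segments = floor(32768 / 1024)
Full segments = floor(32.0) = 32

32


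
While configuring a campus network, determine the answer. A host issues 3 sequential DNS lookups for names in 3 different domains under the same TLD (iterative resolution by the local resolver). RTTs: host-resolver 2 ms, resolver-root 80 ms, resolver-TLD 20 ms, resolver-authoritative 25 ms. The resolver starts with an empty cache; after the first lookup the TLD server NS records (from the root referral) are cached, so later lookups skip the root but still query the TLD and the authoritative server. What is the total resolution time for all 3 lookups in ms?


Lookup 1 (cold cache): local + root + TLD + auth = 2 + 80 + 20 + 25 = 127 ms
Lookups 2..3 (TLD NS cached -> skip root; new domain -> still ask TLD and auth): local + TLD + auth = 2 + 20 + 25 = 47 ms each
Remaining 2 lookups: 2 * 47 = 94 ms
Total = 127 + 94 = 221 ms

221
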